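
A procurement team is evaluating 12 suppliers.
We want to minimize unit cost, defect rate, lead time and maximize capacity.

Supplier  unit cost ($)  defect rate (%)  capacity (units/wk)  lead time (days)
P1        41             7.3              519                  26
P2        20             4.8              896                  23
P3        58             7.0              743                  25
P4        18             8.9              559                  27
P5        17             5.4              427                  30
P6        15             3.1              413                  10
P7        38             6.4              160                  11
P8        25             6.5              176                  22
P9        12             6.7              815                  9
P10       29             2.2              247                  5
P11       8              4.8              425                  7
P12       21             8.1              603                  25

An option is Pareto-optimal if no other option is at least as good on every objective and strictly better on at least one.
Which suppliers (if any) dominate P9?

P1: worse on unit cost (41 vs 12).
P2: worse on unit cost (20 vs 12).
P3: worse on unit cost (58 vs 12).
P4: worse on unit cost (18 vs 12).
P5: worse on unit cost (17 vs 12).
P6: worse on unit cost (15 vs 12).
P7: worse on unit cost (38 vs 12).
P8: worse on unit cost (25 vs 12).
P10: worse on unit cost (29 vs 12).
P11: worse on capacity (425 vs 815).
P12: worse on unit cost (21 vs 12).
No option dominates P9.

none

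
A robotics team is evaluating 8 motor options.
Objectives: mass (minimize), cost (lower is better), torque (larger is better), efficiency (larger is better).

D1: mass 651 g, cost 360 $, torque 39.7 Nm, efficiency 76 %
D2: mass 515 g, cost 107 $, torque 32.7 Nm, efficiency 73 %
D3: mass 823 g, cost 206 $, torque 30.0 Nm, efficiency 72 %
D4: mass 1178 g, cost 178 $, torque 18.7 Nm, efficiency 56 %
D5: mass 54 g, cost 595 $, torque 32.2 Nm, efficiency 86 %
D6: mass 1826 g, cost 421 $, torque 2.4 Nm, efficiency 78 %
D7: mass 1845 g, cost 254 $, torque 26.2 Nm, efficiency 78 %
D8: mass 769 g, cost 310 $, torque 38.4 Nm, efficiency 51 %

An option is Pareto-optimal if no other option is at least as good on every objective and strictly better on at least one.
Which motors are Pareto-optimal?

D1, D2, D5, D6, D7, D8

D1: not dominated (best torque).
D2: not dominated (best cost).
D3: dominated by D2 (mass 515≤823, cost 107≤206, torque 32.7≥30.0, efficiency 73≥72).
D4: dominated by D2 (mass 515≤1178, cost 107≤178, torque 32.7≥18.7, efficiency 73≥56).
D5: not dominated (best mass).
D6: not dominated.
D7: not dominated.
D8: not dominated.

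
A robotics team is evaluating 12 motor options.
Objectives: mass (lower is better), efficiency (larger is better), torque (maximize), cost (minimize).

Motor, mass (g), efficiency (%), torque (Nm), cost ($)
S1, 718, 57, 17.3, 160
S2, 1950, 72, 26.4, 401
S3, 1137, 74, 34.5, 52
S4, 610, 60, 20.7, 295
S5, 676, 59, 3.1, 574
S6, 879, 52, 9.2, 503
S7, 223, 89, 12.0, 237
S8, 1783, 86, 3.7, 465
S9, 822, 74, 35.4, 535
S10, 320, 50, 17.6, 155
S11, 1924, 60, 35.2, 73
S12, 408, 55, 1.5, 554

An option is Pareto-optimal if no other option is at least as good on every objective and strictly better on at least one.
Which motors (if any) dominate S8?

S7: mass 223≤1783, efficiency 89≥86, torque 12.0≥3.7, cost 237≤465 — dominates S8.
Others (S1, S2, S3, S4, S5, S6, S9, S10, S11, S12) are each worse than S8 on at least one objective.

S7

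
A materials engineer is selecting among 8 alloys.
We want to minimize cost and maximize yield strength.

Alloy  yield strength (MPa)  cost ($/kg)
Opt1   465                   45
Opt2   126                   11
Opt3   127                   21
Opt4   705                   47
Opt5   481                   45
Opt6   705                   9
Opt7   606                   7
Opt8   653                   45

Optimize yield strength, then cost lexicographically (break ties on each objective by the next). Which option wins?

First maximize yield strength: best is 705, kept {Opt4, Opt6}.
Then minimize cost: best is 9, kept {Opt6}.

Opt6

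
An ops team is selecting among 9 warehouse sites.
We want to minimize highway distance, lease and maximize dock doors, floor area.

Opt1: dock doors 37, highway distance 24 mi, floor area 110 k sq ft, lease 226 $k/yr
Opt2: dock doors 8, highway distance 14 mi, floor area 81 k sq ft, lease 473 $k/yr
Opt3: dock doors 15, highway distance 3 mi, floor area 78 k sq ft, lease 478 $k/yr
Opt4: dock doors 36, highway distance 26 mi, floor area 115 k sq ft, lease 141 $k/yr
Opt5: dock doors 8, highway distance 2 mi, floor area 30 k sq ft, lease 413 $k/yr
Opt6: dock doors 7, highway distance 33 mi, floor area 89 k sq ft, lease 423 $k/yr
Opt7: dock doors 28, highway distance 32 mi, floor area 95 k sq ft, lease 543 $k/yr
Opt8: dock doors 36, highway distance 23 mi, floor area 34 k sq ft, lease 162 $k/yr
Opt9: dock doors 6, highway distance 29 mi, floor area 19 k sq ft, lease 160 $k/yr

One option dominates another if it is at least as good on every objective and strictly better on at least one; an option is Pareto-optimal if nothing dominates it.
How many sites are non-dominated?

6

Opt1: not dominated (best dock doors).
Opt2: not dominated.
Opt3: not dominated.
Opt4: not dominated (best floor area).
Opt5: not dominated (best highway distance).
Opt6: dominated by Opt1 (dock doors 37≥7, highway distance 24≤33, floor area 110≥89, lease 226≤423).
Opt7: dominated by Opt1 (dock doors 37≥28, highway distance 24≤32, floor area 110≥95, lease 226≤543).
Opt8: not dominated.
Opt9: dominated by Opt4 (dock doors 36≥6, highway distance 26≤29, floor area 115≥19, lease 141≤160).
Pareto-optimal: Opt1, Opt2, Opt3, Opt4, Opt5, Opt8 → 6.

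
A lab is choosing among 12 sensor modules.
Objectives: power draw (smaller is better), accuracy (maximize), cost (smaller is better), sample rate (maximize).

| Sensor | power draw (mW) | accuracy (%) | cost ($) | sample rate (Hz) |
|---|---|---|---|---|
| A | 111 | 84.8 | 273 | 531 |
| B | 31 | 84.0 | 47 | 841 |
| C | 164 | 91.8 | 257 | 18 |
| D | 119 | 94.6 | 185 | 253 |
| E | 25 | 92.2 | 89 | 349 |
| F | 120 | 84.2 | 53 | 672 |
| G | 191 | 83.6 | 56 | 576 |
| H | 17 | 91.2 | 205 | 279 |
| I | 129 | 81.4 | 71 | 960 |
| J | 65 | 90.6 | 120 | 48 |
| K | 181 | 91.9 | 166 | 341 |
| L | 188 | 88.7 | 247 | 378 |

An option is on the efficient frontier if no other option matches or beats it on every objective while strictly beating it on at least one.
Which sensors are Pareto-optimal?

A, B, D, E, F, H, I, L

A: not dominated.
B: not dominated (best cost).
C: dominated by D (power draw 119≤164, accuracy 94.6≥91.8, cost 185≤257, sample rate 253≥18).
D: not dominated (best accuracy).
E: not dominated.
F: not dominated.
G: dominated by B (power draw 31≤191, accuracy 84.0≥83.6, cost 47≤56, sample rate 841≥576).
H: not dominated (best power draw).
I: not dominated (best sample rate).
J: dominated by E (power draw 25≤65, accuracy 92.2≥90.6, cost 89≤120, sample rate 349≥48).
K: dominated by E (power draw 25≤181, accuracy 92.2≥91.9, cost 89≤166, sample rate 349≥341).
L: not dominated.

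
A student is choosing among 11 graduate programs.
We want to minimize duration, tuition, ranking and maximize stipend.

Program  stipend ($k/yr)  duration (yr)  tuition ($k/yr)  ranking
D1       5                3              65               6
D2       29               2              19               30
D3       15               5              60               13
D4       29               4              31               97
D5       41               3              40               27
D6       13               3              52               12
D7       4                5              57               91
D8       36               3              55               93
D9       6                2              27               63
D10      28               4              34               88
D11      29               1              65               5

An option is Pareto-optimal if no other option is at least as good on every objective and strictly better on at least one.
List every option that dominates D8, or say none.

D5: stipend 41≥36, duration 3≤3, tuition 40≤55, ranking 27≤93 — dominates D8.
Others (D1, D2, D3, D4, D6, D7, D9, D10, D11) are each worse than D8 on at least one objective.

D5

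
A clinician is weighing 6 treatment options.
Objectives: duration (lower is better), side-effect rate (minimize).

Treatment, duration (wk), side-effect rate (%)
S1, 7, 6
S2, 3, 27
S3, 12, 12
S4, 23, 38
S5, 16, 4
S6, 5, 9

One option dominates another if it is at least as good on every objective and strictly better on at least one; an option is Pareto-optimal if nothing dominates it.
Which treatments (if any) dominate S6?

none

S1: worse on duration (7 vs 5).
S2: worse on side-effect rate (27 vs 9).
S3: worse on duration (12 vs 5).
S4: worse on duration (23 vs 5).
S5: worse on duration (16 vs 5).
No option dominates S6.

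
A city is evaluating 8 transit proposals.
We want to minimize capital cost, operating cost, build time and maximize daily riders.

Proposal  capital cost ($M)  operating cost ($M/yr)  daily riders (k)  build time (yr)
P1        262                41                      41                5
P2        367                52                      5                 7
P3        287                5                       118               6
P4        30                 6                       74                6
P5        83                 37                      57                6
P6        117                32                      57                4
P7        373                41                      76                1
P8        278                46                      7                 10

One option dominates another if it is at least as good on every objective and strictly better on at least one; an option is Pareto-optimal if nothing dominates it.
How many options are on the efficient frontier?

4

P1: dominated by P6 (capital cost 117≤262, operating cost 32≤41, daily riders 57≥41, build time 4≤5).
P2: dominated by P1 (capital cost 262≤367, operating cost 41≤52, daily riders 41≥5, build time 5≤7).
P3: not dominated (best operating cost).
P4: not dominated (best capital cost).
P5: dominated by P4 (capital cost 30≤83, operating cost 6≤37, daily riders 74≥57, build time 6≤6).
P6: not dominated.
P7: not dominated (best build time).
P8: dominated by P1 (capital cost 262≤278, operating cost 41≤46, daily riders 41≥7, build time 5≤10).
Pareto-optimal: P3, P4, P6, P7 → 4.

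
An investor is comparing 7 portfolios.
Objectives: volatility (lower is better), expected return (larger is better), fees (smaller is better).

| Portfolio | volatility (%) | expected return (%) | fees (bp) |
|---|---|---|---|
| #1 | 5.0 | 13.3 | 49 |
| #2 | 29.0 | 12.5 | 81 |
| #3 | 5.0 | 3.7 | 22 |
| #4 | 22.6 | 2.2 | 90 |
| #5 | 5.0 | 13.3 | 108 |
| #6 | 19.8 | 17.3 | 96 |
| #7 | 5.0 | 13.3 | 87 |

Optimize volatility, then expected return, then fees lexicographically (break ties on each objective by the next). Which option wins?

#1

First minimize volatility: best is 5.0, kept {#1, #3, #5, #7}.
Then maximize expected return: best is 13.3, kept {#1, #5, #7}.
Then minimize fees: best is 49, kept {#1}.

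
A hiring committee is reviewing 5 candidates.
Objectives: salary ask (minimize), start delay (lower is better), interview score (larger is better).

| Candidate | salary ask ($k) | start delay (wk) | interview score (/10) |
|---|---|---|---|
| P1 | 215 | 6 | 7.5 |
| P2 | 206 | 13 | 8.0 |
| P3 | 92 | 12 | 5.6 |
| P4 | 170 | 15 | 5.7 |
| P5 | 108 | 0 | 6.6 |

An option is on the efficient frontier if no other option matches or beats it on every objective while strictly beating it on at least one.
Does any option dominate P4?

Yes

P5 vs P4: salary ask 108≤170, start delay 0≤15, interview score 6.6≥5.7 — P5 is at least as good on every objective and strictly better on at least one, so P5 dominates P4.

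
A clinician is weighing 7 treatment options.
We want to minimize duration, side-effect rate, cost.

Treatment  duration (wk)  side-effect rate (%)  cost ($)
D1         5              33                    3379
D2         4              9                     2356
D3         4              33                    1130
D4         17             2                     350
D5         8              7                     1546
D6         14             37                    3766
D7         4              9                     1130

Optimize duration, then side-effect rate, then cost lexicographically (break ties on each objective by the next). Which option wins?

D7

First minimize duration: best is 4, kept {D2, D3, D7}.
Then minimize side-effect rate: best is 9, kept {D2, D7}.
Then minimize cost: best is 1130, kept {D7}.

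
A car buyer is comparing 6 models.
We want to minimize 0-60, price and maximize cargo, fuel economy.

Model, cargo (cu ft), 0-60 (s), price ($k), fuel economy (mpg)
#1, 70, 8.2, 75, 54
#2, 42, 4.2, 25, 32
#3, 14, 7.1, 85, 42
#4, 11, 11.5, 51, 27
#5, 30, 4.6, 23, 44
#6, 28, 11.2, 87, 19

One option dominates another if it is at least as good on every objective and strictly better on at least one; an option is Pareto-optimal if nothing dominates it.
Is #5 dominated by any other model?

No

#1: worse on 0-60 (8.2 vs 4.6).
#2: worse on price (25 vs 23).
#3: worse on cargo (14 vs 30).
#4: worse on cargo (11 vs 30).
#6: worse on cargo (28 vs 30).
No option is at least as good as #5 on every objective and strictly better on one.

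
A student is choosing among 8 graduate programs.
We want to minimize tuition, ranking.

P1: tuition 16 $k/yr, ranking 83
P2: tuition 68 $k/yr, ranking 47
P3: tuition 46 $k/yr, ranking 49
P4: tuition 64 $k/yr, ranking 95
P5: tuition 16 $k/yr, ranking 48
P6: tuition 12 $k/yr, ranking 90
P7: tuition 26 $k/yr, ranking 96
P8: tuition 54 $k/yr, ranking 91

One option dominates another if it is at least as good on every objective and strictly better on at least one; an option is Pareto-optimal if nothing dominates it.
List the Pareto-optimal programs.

P1: dominated by P5 (tuition 16≤16, ranking 48≤83).
P2: not dominated (best ranking).
P3: dominated by P5 (tuition 16≤46, ranking 48≤49).
P4: dominated by P1 (tuition 16≤64, ranking 83≤95).
P5: not dominated.
P6: not dominated (best tuition).
P7: dominated by P1 (tuition 16≤26, ranking 83≤96).
P8: dominated by P1 (tuition 16≤54, ranking 83≤91).

P2, P5, P6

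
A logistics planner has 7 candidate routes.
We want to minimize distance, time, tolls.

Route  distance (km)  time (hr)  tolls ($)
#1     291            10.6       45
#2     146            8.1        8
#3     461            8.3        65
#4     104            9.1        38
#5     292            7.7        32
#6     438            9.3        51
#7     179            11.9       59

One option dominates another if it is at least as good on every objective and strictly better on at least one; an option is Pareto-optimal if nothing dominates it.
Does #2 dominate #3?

#2 vs #3: distance 146≤461, time 8.1≤8.3, tolls 8≤65 — #2 is at least as good on every objective with at least one strict improvement.

Yes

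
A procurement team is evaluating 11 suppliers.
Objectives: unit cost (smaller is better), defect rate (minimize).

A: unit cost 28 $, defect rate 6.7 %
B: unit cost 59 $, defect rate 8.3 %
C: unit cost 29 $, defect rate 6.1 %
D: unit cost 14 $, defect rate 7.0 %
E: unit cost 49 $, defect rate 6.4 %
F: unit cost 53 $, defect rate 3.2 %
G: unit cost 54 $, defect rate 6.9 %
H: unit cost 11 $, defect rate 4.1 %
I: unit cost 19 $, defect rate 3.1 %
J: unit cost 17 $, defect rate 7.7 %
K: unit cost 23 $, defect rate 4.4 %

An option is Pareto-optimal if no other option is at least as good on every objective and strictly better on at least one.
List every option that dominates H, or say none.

none

A: worse on unit cost (28 vs 11).
B: worse on unit cost (59 vs 11).
C: worse on unit cost (29 vs 11).
D: worse on unit cost (14 vs 11).
E: worse on unit cost (49 vs 11).
F: worse on unit cost (53 vs 11).
G: worse on unit cost (54 vs 11).
I: worse on unit cost (19 vs 11).
J: worse on unit cost (17 vs 11).
K: worse on unit cost (23 vs 11).
No option dominates H.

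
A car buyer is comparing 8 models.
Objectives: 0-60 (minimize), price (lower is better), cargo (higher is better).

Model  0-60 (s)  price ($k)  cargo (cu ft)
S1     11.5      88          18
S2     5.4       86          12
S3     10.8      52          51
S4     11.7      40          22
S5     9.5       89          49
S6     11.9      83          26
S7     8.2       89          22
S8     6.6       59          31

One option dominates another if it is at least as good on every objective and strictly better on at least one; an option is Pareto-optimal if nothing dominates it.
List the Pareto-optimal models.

S1: dominated by S3 (0-60 10.8≤11.5, price 52≤88, cargo 51≥18).
S2: not dominated (best 0-60).
S3: not dominated (best cargo).
S4: not dominated (best price).
S5: not dominated.
S6: dominated by S3 (0-60 10.8≤11.9, price 52≤83, cargo 51≥26).
S7: dominated by S8 (0-60 6.6≤8.2, price 59≤89, cargo 31≥22).
S8: not dominated.

S2, S3, S4, S5, S8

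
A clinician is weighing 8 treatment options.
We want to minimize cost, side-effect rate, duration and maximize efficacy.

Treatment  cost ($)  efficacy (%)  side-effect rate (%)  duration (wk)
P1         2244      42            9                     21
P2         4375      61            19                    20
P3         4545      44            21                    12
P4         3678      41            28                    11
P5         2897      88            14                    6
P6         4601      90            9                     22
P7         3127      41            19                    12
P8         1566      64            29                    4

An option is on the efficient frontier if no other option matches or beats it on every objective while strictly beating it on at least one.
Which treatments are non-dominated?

P1, P5, P6, P8

P1: not dominated.
P2: dominated by P5 (cost 2897≤4375, efficacy 88≥61, side-effect rate 14≤19, duration 6≤20).
P3: dominated by P5 (cost 2897≤4545, efficacy 88≥44, side-effect rate 14≤21, duration 6≤12).
P4: dominated by P5 (cost 2897≤3678, efficacy 88≥41, side-effect rate 14≤28, duration 6≤11).
P5: not dominated.
P6: not dominated (best efficacy).
P7: dominated by P5 (cost 2897≤3127, efficacy 88≥41, side-effect rate 14≤19, duration 6≤12).
P8: not dominated (best cost).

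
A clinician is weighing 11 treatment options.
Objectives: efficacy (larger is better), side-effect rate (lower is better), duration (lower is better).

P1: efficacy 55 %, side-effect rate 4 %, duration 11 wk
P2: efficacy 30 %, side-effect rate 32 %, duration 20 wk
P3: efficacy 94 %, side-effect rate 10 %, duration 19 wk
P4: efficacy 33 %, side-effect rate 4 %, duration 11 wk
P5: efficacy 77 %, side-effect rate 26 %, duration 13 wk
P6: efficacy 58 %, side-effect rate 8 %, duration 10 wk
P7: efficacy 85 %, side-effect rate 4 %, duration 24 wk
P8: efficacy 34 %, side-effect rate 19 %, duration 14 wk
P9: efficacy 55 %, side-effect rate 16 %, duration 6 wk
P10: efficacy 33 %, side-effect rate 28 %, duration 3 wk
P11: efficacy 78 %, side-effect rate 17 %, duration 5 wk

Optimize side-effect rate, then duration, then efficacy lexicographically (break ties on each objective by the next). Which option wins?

P1

First minimize side-effect rate: best is 4, kept {P1, P4, P7}.
Then minimize duration: best is 11, kept {P1, P4}.
Then maximize efficacy: best is 55, kept {P1}.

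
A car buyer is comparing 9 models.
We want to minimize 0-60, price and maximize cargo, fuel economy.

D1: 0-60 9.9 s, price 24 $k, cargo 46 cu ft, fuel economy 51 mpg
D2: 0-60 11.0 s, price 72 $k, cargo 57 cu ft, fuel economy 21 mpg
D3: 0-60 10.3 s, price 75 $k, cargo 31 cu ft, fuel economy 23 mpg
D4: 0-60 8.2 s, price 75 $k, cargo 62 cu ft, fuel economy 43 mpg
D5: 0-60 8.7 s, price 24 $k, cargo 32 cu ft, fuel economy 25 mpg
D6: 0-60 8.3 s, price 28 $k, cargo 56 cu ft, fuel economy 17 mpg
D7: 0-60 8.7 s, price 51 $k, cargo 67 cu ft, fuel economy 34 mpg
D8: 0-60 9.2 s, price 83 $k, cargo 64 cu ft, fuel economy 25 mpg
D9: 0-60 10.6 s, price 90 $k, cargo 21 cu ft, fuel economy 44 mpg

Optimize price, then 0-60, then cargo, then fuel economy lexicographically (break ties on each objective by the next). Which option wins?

First minimize price: best is 24, kept {D1, D5}.
Then minimize 0-60: best is 8.7, kept {D5}.

D5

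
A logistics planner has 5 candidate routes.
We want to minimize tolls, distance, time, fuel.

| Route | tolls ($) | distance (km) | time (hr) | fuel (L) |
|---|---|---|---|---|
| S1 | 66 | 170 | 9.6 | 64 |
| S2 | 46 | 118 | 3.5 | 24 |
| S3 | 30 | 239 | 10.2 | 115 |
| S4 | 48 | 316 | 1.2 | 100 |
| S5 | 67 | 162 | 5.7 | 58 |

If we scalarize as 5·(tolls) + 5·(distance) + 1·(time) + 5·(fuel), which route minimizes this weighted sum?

S1: 5·66 + 5·170 + 1·9.6 + 5·64 = 1509.6
S2: 5·46 + 5·118 + 1·3.5 + 5·24 = 943.5
S3: 5·30 + 5·239 + 1·10.2 + 5·115 = 1930.2
S4: 5·48 + 5·316 + 1·1.2 + 5·100 = 2321.2
S5: 5·67 + 5·162 + 1·5.7 + 5·58 = 1440.7
Lowest: S2 at 943.5.

S2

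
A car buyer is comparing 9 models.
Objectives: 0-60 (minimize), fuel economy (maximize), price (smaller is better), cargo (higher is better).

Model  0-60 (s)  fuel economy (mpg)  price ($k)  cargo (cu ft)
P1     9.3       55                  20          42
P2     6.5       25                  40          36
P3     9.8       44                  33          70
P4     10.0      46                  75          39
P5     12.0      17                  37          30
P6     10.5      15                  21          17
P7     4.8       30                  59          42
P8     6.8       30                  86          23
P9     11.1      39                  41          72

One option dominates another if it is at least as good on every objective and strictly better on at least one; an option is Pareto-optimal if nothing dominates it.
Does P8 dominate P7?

P8 vs P7: P8 is worse on 0-60 (6.8 vs 4.8), so it does not dominate P7.

No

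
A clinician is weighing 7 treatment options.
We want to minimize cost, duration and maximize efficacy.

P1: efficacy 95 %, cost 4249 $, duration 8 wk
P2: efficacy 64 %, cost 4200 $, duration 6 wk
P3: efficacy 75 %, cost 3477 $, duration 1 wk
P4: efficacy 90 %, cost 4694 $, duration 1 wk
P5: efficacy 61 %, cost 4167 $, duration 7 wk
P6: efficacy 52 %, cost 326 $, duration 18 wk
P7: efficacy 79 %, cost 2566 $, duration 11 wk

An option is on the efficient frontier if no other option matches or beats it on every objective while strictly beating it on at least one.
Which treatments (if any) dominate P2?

P3

P3: efficacy 75≥64, cost 3477≤4200, duration 1≤6 — dominates P2.
Others (P1, P4, P5, P6, P7) are each worse than P2 on at least one objective.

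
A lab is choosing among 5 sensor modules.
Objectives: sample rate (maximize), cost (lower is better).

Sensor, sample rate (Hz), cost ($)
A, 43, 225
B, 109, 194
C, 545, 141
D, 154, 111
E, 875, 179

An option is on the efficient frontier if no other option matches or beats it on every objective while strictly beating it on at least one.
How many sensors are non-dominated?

A: dominated by B (sample rate 109≥43, cost 194≤225).
B: dominated by C (sample rate 545≥109, cost 141≤194).
C: not dominated.
D: not dominated (best cost).
E: not dominated (best sample rate).
Pareto-optimal: C, D, E → 3.

3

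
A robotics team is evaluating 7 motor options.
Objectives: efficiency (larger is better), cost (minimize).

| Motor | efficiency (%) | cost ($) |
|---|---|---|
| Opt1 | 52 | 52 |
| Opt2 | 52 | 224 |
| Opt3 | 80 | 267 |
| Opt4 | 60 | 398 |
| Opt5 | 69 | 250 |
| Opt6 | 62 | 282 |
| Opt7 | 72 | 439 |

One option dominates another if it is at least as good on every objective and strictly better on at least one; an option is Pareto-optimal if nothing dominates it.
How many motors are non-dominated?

3

Opt1: not dominated (best cost).
Opt2: dominated by Opt1 (efficiency 52≥52, cost 52≤224).
Opt3: not dominated (best efficiency).
Opt4: dominated by Opt3 (efficiency 80≥60, cost 267≤398).
Opt5: not dominated.
Opt6: dominated by Opt3 (efficiency 80≥62, cost 267≤282).
Opt7: dominated by Opt3 (efficiency 80≥72, cost 267≤439).
Pareto-optimal: Opt1, Opt3, Opt5 → 3.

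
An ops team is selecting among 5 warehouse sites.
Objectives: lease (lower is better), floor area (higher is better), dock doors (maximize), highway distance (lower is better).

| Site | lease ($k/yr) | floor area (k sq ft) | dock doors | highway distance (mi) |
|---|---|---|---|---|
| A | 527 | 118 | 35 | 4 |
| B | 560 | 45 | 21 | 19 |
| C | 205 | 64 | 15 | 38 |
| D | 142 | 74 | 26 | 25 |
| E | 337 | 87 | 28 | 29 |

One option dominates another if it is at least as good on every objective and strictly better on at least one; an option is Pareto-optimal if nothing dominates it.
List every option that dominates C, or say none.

D

D: lease 142≤205, floor area 74≥64, dock doors 26≥15, highway distance 25≤38 — dominates C.
Others (A, B, E) are each worse than C on at least one objective.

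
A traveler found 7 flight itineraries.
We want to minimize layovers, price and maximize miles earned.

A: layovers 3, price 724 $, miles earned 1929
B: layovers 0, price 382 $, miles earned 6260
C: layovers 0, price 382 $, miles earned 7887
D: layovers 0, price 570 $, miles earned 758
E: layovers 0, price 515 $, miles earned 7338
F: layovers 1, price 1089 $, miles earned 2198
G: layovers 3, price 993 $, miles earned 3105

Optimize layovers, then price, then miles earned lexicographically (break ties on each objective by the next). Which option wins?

C

First minimize layovers: best is 0, kept {B, C, D, E}.
Then minimize price: best is 382, kept {B, C}.
Then maximize miles earned: best is 7887, kept {C}.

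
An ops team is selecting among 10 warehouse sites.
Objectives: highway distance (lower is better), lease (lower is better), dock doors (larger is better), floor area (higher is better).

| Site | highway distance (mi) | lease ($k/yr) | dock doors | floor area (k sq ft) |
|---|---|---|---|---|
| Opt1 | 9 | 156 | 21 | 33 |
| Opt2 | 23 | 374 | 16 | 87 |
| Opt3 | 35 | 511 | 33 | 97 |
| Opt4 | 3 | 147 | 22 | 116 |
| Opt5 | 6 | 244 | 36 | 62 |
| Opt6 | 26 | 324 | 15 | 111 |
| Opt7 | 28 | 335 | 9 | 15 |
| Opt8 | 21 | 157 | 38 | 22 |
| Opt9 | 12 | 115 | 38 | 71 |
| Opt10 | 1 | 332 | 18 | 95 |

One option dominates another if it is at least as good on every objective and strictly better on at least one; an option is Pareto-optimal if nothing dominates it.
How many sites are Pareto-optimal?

Opt1: dominated by Opt4 (highway distance 3≤9, lease 147≤156, dock doors 22≥21, floor area 116≥33).
Opt2: dominated by Opt4 (highway distance 3≤23, lease 147≤374, dock doors 22≥16, floor area 116≥87).
Opt3: not dominated.
Opt4: not dominated (best floor area).
Opt5: not dominated.
Opt6: dominated by Opt4 (highway distance 3≤26, lease 147≤324, dock doors 22≥15, floor area 116≥111).
Opt7: dominated by Opt1 (highway distance 9≤28, lease 156≤335, dock doors 21≥9, floor area 33≥15).
Opt8: dominated by Opt9 (highway distance 12≤21, lease 115≤157, dock doors 38≥38, floor area 71≥22).
Opt9: not dominated (best lease).
Opt10: not dominated (best highway distance).
Pareto-optimal: Opt3, Opt4, Opt5, Opt9, Opt10 → 5.

5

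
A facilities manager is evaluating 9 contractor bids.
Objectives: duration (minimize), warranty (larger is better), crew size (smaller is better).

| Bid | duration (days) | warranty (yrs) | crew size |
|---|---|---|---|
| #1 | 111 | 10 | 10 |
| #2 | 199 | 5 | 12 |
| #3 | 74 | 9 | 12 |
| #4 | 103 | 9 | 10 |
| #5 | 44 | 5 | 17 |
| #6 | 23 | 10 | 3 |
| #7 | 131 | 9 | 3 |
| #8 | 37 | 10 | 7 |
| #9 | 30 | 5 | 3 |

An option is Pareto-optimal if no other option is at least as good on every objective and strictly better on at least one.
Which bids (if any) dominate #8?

#6: duration 23≤37, warranty 10≥10, crew size 3≤7 — dominates #8.
Others (#1, #2, #3, #4, #5, #7, #9) are each worse than #8 on at least one objective.

#6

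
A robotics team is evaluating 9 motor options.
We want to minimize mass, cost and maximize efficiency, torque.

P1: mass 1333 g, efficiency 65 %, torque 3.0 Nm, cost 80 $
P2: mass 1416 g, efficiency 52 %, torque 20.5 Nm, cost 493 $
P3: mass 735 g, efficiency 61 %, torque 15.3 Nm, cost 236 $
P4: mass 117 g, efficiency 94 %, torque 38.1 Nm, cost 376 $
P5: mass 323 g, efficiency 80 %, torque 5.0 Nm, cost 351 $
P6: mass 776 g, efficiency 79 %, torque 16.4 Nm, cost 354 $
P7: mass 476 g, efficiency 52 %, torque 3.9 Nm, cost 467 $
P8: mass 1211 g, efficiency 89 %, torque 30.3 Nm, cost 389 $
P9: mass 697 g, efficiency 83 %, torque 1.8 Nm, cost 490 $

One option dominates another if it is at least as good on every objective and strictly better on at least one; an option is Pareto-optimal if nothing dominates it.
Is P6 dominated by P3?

No

P3 vs P6: P3 is worse on efficiency (61 vs 79), so it does not dominate P6.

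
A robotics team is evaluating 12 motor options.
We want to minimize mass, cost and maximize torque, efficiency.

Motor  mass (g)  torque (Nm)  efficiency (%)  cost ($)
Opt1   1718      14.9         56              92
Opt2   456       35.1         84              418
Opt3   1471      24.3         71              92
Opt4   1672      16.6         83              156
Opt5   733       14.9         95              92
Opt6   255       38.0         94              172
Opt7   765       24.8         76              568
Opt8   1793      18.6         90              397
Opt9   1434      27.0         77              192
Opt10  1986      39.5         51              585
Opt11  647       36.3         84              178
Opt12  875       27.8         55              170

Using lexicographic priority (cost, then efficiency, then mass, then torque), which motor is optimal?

First minimize cost: best is 92, kept {Opt1, Opt3, Opt5}.
Then maximize efficiency: best is 95, kept {Opt5}.

Opt5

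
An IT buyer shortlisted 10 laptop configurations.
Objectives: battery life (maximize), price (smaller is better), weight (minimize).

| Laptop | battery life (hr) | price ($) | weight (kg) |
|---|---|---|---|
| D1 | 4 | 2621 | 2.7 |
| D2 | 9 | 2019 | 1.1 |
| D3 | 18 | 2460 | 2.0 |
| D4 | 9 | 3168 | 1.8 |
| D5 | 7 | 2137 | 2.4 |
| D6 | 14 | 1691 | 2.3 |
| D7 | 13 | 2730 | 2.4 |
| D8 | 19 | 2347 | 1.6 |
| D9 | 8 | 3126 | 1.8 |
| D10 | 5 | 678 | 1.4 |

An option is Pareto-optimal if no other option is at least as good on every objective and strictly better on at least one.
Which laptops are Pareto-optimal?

D2, D6, D8, D10

D1: dominated by D2 (battery life 9≥4, price 2019≤2621, weight 1.1≤2.7).
D2: not dominated (best weight).
D3: dominated by D8 (battery life 19≥18, price 2347≤2460, weight 1.6≤2.0).
D4: dominated by D2 (battery life 9≥9, price 2019≤3168, weight 1.1≤1.8).
D5: dominated by D2 (battery life 9≥7, price 2019≤2137, weight 1.1≤2.4).
D6: not dominated.
D7: dominated by D3 (battery life 18≥13, price 2460≤2730, weight 2.0≤2.4).
D8: not dominated (best battery life).
D9: dominated by D2 (battery life 9≥8, price 2019≤3126, weight 1.1≤1.8).
D10: not dominated (best price).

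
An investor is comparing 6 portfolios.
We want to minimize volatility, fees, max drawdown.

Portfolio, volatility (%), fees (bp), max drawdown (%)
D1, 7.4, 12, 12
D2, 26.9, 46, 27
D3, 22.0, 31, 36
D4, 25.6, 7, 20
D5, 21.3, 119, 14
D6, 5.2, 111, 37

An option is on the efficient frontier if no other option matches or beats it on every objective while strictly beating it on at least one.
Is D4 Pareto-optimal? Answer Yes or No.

Yes

D1: worse on fees (12 vs 7).
D2: worse on volatility (26.9 vs 25.6).
D3: worse on fees (31 vs 7).
D5: worse on fees (119 vs 7).
D6: worse on fees (111 vs 7).
No option is at least as good as D4 on every objective and strictly better on one.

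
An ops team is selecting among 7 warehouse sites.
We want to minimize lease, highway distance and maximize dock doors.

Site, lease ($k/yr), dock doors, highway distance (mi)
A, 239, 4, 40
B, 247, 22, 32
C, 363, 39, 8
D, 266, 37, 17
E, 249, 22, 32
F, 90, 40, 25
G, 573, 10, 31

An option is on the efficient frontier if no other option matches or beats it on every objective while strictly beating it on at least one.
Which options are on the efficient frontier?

A: dominated by F (lease 90≤239, dock doors 40≥4, highway distance 25≤40).
B: dominated by F (lease 90≤247, dock doors 40≥22, highway distance 25≤32).
C: not dominated (best highway distance).
D: not dominated.
E: dominated by B (lease 247≤249, dock doors 22≥22, highway distance 32≤32).
F: not dominated (best lease).
G: dominated by C (lease 363≤573, dock doors 39≥10, highway distance 8≤31).

C, D, F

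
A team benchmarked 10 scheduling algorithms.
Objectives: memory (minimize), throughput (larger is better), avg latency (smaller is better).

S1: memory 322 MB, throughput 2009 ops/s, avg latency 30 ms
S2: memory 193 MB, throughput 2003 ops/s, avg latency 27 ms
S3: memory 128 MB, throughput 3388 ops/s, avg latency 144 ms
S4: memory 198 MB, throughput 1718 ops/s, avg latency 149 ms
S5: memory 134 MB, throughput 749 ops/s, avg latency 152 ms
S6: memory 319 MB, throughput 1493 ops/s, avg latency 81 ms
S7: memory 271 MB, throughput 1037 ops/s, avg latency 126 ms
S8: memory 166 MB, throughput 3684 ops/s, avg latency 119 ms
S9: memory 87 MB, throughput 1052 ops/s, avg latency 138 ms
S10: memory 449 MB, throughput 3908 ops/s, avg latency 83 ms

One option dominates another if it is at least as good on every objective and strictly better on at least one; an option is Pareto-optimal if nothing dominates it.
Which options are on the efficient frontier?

S1, S2, S3, S8, S9, S10

S1: not dominated.
S2: not dominated (best avg latency).
S3: not dominated.
S4: dominated by S2 (memory 193≤198, throughput 2003≥1718, avg latency 27≤149).
S5: dominated by S3 (memory 128≤134, throughput 3388≥749, avg latency 144≤152).
S6: dominated by S2 (memory 193≤319, throughput 2003≥1493, avg latency 27≤81).
S7: dominated by S2 (memory 193≤271, throughput 2003≥1037, avg latency 27≤126).
S8: not dominated.
S9: not dominated (best memory).
S10: not dominated (best throughput).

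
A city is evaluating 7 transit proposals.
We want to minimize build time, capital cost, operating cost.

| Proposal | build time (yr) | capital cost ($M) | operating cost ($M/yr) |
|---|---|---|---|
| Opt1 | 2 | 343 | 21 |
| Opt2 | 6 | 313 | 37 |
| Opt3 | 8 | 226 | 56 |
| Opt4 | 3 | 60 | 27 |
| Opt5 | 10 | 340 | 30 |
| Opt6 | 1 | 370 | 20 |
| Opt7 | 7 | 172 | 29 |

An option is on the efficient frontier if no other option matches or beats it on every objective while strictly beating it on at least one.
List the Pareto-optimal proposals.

Opt1: not dominated.
Opt2: dominated by Opt4 (build time 3≤6, capital cost 60≤313, operating cost 27≤37).
Opt3: dominated by Opt4 (build time 3≤8, capital cost 60≤226, operating cost 27≤56).
Opt4: not dominated (best capital cost).
Opt5: dominated by Opt4 (build time 3≤10, capital cost 60≤340, operating cost 27≤30).
Opt6: not dominated (best build time).
Opt7: dominated by Opt4 (build time 3≤7, capital cost 60≤172, operating cost 27≤29).

Opt1, Opt4, Opt6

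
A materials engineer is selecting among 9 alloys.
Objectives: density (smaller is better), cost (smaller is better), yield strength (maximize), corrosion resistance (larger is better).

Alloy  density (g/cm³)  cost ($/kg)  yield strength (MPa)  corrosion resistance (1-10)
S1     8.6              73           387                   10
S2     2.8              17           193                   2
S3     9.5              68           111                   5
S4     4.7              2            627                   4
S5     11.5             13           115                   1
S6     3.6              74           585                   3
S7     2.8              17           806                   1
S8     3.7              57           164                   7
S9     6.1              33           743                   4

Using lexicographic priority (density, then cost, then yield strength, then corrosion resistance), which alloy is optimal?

S7

First minimize density: best is 2.8, kept {S2, S7}.
Then minimize cost: best is 17, kept {S2, S7}.
Then maximize yield strength: best is 806, kept {S7}.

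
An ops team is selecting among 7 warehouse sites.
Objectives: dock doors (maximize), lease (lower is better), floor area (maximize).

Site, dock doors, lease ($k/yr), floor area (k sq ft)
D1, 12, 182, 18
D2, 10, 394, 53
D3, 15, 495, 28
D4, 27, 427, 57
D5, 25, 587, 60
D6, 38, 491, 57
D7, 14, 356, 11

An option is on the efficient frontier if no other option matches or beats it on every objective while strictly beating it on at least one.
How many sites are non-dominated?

6

D1: not dominated (best lease).
D2: not dominated.
D3: dominated by D4 (dock doors 27≥15, lease 427≤495, floor area 57≥28).
D4: not dominated.
D5: not dominated (best floor area).
D6: not dominated (best dock doors).
D7: not dominated.
Pareto-optimal: D1, D2, D4, D5, D6, D7 → 6.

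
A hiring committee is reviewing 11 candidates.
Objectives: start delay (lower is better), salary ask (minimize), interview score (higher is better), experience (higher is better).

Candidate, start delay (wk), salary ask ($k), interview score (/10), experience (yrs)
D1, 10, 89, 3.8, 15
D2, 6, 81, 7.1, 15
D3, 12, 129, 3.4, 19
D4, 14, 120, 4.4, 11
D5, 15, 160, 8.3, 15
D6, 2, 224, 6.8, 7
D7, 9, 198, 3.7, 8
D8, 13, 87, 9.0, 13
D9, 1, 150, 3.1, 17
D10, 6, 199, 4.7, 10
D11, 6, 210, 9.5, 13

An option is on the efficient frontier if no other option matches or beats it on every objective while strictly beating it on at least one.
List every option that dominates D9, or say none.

none

D1: worse on start delay (10 vs 1).
D2: worse on start delay (6 vs 1).
D3: worse on start delay (12 vs 1).
D4: worse on start delay (14 vs 1).
D5: worse on start delay (15 vs 1).
D6: worse on start delay (2 vs 1).
D7: worse on start delay (9 vs 1).
D8: worse on start delay (13 vs 1).
D10: worse on start delay (6 vs 1).
D11: worse on start delay (6 vs 1).
No option dominates D9.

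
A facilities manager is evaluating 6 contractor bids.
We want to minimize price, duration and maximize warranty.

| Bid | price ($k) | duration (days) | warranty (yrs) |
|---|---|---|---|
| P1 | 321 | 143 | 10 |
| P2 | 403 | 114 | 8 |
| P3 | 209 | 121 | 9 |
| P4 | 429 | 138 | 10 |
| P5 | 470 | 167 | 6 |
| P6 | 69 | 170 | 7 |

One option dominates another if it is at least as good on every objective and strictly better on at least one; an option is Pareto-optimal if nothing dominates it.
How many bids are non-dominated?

P1: not dominated.
P2: not dominated (best duration).
P3: not dominated.
P4: not dominated.
P5: dominated by P1 (price 321≤470, duration 143≤167, warranty 10≥6).
P6: not dominated (best price).
Pareto-optimal: P1, P2, P3, P4, P6 → 5.

5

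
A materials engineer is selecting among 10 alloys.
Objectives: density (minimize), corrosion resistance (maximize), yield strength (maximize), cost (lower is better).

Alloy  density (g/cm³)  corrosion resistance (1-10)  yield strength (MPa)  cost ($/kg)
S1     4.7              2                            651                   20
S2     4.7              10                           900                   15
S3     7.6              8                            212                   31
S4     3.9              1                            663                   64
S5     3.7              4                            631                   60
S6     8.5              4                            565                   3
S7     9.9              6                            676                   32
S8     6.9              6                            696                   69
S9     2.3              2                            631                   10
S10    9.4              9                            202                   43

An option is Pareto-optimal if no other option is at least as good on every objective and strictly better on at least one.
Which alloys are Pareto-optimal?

S2, S4, S5, S6, S9

S1: dominated by S2 (density 4.7≤4.7, corrosion resistance 10≥2, yield strength 900≥651, cost 15≤20).
S2: not dominated (best corrosion resistance).
S3: dominated by S2 (density 4.7≤7.6, corrosion resistance 10≥8, yield strength 900≥212, cost 15≤31).
S4: not dominated.
S5: not dominated.
S6: not dominated (best cost).
S7: dominated by S2 (density 4.7≤9.9, corrosion resistance 10≥6, yield strength 900≥676, cost 15≤32).
S8: dominated by S2 (density 4.7≤6.9, corrosion resistance 10≥6, yield strength 900≥696, cost 15≤69).
S9: not dominated (best density).
S10: dominated by S2 (density 4.7≤9.4, corrosion resistance 10≥9, yield strength 900≥202, cost 15≤43).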